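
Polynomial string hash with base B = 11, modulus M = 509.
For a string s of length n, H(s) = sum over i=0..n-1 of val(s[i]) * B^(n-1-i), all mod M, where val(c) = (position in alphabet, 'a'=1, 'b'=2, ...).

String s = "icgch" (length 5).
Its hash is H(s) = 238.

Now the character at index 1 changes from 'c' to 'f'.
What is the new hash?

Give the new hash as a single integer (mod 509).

Answer: 159

Derivation:
val('c') = 3, val('f') = 6
Position k = 1, exponent = n-1-k = 3
B^3 mod M = 11^3 mod 509 = 313
Delta = (6 - 3) * 313 mod 509 = 430
New hash = (238 + 430) mod 509 = 159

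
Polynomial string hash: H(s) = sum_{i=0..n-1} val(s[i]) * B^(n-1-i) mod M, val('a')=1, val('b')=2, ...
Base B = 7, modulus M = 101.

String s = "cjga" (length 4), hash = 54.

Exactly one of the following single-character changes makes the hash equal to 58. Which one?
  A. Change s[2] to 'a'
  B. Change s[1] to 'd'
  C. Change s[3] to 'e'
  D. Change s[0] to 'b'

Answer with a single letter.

Option A: s[2]='g'->'a', delta=(1-7)*7^1 mod 101 = 59, hash=54+59 mod 101 = 12
Option B: s[1]='j'->'d', delta=(4-10)*7^2 mod 101 = 9, hash=54+9 mod 101 = 63
Option C: s[3]='a'->'e', delta=(5-1)*7^0 mod 101 = 4, hash=54+4 mod 101 = 58 <-- target
Option D: s[0]='c'->'b', delta=(2-3)*7^3 mod 101 = 61, hash=54+61 mod 101 = 14

Answer: C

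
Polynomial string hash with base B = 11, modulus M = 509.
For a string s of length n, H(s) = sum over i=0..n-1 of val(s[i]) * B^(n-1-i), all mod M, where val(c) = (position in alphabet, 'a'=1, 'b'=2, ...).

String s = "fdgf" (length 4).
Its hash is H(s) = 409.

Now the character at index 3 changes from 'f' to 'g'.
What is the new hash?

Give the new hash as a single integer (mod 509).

val('f') = 6, val('g') = 7
Position k = 3, exponent = n-1-k = 0
B^0 mod M = 11^0 mod 509 = 1
Delta = (7 - 6) * 1 mod 509 = 1
New hash = (409 + 1) mod 509 = 410

Answer: 410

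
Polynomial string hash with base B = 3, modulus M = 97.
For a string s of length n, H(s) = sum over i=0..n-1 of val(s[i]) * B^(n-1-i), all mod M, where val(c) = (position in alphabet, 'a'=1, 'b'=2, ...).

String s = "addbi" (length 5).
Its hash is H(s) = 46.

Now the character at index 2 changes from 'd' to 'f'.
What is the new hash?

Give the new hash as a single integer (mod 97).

Answer: 64

Derivation:
val('d') = 4, val('f') = 6
Position k = 2, exponent = n-1-k = 2
B^2 mod M = 3^2 mod 97 = 9
Delta = (6 - 4) * 9 mod 97 = 18
New hash = (46 + 18) mod 97 = 64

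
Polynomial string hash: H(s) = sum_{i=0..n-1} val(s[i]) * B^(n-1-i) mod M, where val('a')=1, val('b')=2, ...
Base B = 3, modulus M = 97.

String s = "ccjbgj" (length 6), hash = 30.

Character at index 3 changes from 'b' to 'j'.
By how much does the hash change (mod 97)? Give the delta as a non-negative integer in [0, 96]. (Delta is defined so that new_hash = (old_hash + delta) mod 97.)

Answer: 72

Derivation:
Delta formula: (val(new) - val(old)) * B^(n-1-k) mod M
  val('j') - val('b') = 10 - 2 = 8
  B^(n-1-k) = 3^2 mod 97 = 9
  Delta = 8 * 9 mod 97 = 72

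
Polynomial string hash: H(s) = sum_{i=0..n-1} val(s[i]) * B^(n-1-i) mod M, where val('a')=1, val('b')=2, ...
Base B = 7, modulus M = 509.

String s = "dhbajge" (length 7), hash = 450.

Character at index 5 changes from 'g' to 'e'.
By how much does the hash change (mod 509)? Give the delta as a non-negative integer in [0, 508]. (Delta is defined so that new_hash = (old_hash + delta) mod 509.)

Delta formula: (val(new) - val(old)) * B^(n-1-k) mod M
  val('e') - val('g') = 5 - 7 = -2
  B^(n-1-k) = 7^1 mod 509 = 7
  Delta = -2 * 7 mod 509 = 495

Answer: 495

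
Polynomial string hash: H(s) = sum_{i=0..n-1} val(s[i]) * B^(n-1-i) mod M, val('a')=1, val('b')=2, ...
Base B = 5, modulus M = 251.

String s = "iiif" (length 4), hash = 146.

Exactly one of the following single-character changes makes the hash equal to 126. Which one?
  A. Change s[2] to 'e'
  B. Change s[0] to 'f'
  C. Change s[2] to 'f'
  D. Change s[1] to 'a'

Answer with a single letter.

Answer: A

Derivation:
Option A: s[2]='i'->'e', delta=(5-9)*5^1 mod 251 = 231, hash=146+231 mod 251 = 126 <-- target
Option B: s[0]='i'->'f', delta=(6-9)*5^3 mod 251 = 127, hash=146+127 mod 251 = 22
Option C: s[2]='i'->'f', delta=(6-9)*5^1 mod 251 = 236, hash=146+236 mod 251 = 131
Option D: s[1]='i'->'a', delta=(1-9)*5^2 mod 251 = 51, hash=146+51 mod 251 = 197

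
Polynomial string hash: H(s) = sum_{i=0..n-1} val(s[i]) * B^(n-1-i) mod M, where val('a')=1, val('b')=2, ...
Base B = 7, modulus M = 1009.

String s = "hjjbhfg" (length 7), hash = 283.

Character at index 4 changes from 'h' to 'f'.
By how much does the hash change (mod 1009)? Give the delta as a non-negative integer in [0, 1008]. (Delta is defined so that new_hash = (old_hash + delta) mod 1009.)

Delta formula: (val(new) - val(old)) * B^(n-1-k) mod M
  val('f') - val('h') = 6 - 8 = -2
  B^(n-1-k) = 7^2 mod 1009 = 49
  Delta = -2 * 49 mod 1009 = 911

Answer: 911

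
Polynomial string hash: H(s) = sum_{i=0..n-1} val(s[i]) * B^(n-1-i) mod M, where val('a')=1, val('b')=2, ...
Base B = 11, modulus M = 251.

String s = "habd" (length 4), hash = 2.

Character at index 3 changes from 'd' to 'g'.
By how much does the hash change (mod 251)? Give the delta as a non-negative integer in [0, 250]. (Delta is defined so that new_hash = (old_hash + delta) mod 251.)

Delta formula: (val(new) - val(old)) * B^(n-1-k) mod M
  val('g') - val('d') = 7 - 4 = 3
  B^(n-1-k) = 11^0 mod 251 = 1
  Delta = 3 * 1 mod 251 = 3

Answer: 3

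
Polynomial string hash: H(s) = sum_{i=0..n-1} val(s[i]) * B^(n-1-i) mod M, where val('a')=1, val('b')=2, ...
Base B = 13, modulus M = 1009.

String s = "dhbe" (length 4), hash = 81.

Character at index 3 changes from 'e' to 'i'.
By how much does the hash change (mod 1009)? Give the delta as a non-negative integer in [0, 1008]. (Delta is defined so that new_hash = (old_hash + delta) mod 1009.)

Answer: 4

Derivation:
Delta formula: (val(new) - val(old)) * B^(n-1-k) mod M
  val('i') - val('e') = 9 - 5 = 4
  B^(n-1-k) = 13^0 mod 1009 = 1
  Delta = 4 * 1 mod 1009 = 4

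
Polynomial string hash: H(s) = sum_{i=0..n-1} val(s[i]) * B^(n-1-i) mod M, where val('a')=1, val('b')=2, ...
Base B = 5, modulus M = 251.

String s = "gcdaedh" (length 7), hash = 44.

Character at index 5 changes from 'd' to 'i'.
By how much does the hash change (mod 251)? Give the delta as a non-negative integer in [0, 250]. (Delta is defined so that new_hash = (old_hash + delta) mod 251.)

Answer: 25

Derivation:
Delta formula: (val(new) - val(old)) * B^(n-1-k) mod M
  val('i') - val('d') = 9 - 4 = 5
  B^(n-1-k) = 5^1 mod 251 = 5
  Delta = 5 * 5 mod 251 = 25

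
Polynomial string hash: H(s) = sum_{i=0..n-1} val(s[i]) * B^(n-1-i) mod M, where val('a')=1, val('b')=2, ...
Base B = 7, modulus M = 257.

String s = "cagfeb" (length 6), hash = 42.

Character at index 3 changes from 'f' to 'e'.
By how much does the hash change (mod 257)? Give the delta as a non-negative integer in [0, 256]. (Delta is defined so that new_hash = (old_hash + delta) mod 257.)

Delta formula: (val(new) - val(old)) * B^(n-1-k) mod M
  val('e') - val('f') = 5 - 6 = -1
  B^(n-1-k) = 7^2 mod 257 = 49
  Delta = -1 * 49 mod 257 = 208

Answer: 208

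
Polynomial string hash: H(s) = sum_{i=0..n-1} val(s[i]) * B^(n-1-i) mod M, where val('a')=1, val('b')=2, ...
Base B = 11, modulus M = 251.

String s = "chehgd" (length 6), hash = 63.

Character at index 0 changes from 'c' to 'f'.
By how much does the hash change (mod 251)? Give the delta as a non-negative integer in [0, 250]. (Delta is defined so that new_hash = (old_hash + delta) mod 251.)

Answer: 229

Derivation:
Delta formula: (val(new) - val(old)) * B^(n-1-k) mod M
  val('f') - val('c') = 6 - 3 = 3
  B^(n-1-k) = 11^5 mod 251 = 160
  Delta = 3 * 160 mod 251 = 229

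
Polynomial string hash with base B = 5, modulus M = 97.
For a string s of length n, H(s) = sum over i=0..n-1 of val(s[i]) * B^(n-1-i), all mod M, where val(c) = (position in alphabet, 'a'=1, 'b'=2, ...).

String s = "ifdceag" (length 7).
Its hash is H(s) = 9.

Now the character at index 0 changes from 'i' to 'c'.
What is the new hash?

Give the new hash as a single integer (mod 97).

val('i') = 9, val('c') = 3
Position k = 0, exponent = n-1-k = 6
B^6 mod M = 5^6 mod 97 = 8
Delta = (3 - 9) * 8 mod 97 = 49
New hash = (9 + 49) mod 97 = 58

Answer: 58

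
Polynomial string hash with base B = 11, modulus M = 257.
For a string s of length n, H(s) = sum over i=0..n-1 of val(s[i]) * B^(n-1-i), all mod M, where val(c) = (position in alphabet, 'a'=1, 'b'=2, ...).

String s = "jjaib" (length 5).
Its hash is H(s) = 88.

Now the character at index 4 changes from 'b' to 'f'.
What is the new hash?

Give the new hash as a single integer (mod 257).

Answer: 92

Derivation:
val('b') = 2, val('f') = 6
Position k = 4, exponent = n-1-k = 0
B^0 mod M = 11^0 mod 257 = 1
Delta = (6 - 2) * 1 mod 257 = 4
New hash = (88 + 4) mod 257 = 92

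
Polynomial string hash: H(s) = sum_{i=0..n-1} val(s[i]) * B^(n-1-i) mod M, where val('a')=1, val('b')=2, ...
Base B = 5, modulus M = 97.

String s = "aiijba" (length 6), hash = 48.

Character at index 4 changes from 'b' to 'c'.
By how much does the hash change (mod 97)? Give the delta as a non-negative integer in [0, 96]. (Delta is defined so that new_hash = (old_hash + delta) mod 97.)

Answer: 5

Derivation:
Delta formula: (val(new) - val(old)) * B^(n-1-k) mod M
  val('c') - val('b') = 3 - 2 = 1
  B^(n-1-k) = 5^1 mod 97 = 5
  Delta = 1 * 5 mod 97 = 5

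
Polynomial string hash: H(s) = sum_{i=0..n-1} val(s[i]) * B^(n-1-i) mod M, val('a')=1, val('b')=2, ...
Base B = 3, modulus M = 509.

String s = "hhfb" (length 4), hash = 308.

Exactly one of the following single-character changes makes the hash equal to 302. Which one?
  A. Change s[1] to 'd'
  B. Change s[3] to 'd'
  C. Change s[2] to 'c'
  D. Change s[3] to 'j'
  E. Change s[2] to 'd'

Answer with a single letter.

Option A: s[1]='h'->'d', delta=(4-8)*3^2 mod 509 = 473, hash=308+473 mod 509 = 272
Option B: s[3]='b'->'d', delta=(4-2)*3^0 mod 509 = 2, hash=308+2 mod 509 = 310
Option C: s[2]='f'->'c', delta=(3-6)*3^1 mod 509 = 500, hash=308+500 mod 509 = 299
Option D: s[3]='b'->'j', delta=(10-2)*3^0 mod 509 = 8, hash=308+8 mod 509 = 316
Option E: s[2]='f'->'d', delta=(4-6)*3^1 mod 509 = 503, hash=308+503 mod 509 = 302 <-- target

Answer: E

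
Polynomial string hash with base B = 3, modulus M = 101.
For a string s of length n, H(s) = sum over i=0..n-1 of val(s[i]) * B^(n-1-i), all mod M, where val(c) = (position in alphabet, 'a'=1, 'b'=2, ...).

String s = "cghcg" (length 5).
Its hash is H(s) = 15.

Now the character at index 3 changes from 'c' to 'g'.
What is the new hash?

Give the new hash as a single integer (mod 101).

Answer: 27

Derivation:
val('c') = 3, val('g') = 7
Position k = 3, exponent = n-1-k = 1
B^1 mod M = 3^1 mod 101 = 3
Delta = (7 - 3) * 3 mod 101 = 12
New hash = (15 + 12) mod 101 = 27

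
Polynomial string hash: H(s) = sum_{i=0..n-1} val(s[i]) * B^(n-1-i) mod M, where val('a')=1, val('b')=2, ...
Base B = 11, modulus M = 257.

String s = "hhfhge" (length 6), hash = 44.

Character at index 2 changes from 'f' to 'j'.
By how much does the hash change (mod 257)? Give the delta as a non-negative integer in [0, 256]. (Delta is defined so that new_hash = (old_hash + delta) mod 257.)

Answer: 184

Derivation:
Delta formula: (val(new) - val(old)) * B^(n-1-k) mod M
  val('j') - val('f') = 10 - 6 = 4
  B^(n-1-k) = 11^3 mod 257 = 46
  Delta = 4 * 46 mod 257 = 184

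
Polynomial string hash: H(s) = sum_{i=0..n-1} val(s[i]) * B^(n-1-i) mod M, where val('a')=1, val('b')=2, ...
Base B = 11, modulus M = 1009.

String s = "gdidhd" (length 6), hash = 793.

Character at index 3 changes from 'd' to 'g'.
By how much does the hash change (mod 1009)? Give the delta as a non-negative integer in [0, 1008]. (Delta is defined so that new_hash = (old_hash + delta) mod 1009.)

Delta formula: (val(new) - val(old)) * B^(n-1-k) mod M
  val('g') - val('d') = 7 - 4 = 3
  B^(n-1-k) = 11^2 mod 1009 = 121
  Delta = 3 * 121 mod 1009 = 363

Answer: 363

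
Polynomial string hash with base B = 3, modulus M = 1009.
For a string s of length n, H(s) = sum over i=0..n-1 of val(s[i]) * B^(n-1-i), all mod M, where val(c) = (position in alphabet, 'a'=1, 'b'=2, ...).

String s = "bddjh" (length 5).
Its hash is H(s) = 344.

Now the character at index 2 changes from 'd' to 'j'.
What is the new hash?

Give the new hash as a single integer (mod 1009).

val('d') = 4, val('j') = 10
Position k = 2, exponent = n-1-k = 2
B^2 mod M = 3^2 mod 1009 = 9
Delta = (10 - 4) * 9 mod 1009 = 54
New hash = (344 + 54) mod 1009 = 398

Answer: 398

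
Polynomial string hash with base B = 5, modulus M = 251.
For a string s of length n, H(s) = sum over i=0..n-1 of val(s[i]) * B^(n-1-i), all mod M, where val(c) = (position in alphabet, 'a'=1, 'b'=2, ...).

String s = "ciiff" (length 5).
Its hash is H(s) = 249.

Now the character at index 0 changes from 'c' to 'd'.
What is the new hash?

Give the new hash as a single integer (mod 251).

Answer: 121

Derivation:
val('c') = 3, val('d') = 4
Position k = 0, exponent = n-1-k = 4
B^4 mod M = 5^4 mod 251 = 123
Delta = (4 - 3) * 123 mod 251 = 123
New hash = (249 + 123) mod 251 = 121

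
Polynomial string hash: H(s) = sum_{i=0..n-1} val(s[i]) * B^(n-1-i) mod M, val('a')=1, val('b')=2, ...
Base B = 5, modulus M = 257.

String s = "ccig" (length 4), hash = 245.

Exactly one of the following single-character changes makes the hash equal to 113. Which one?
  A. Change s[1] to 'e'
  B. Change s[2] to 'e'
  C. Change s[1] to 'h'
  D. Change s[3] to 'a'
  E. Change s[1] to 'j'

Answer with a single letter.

Option A: s[1]='c'->'e', delta=(5-3)*5^2 mod 257 = 50, hash=245+50 mod 257 = 38
Option B: s[2]='i'->'e', delta=(5-9)*5^1 mod 257 = 237, hash=245+237 mod 257 = 225
Option C: s[1]='c'->'h', delta=(8-3)*5^2 mod 257 = 125, hash=245+125 mod 257 = 113 <-- target
Option D: s[3]='g'->'a', delta=(1-7)*5^0 mod 257 = 251, hash=245+251 mod 257 = 239
Option E: s[1]='c'->'j', delta=(10-3)*5^2 mod 257 = 175, hash=245+175 mod 257 = 163

Answer: C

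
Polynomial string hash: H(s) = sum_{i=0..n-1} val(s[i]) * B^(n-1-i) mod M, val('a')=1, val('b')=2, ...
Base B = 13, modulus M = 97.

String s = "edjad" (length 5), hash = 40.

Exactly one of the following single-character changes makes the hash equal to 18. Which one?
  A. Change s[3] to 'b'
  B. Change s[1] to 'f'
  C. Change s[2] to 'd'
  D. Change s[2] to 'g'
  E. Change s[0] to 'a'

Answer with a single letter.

Answer: D

Derivation:
Option A: s[3]='a'->'b', delta=(2-1)*13^1 mod 97 = 13, hash=40+13 mod 97 = 53
Option B: s[1]='d'->'f', delta=(6-4)*13^3 mod 97 = 29, hash=40+29 mod 97 = 69
Option C: s[2]='j'->'d', delta=(4-10)*13^2 mod 97 = 53, hash=40+53 mod 97 = 93
Option D: s[2]='j'->'g', delta=(7-10)*13^2 mod 97 = 75, hash=40+75 mod 97 = 18 <-- target
Option E: s[0]='e'->'a', delta=(1-5)*13^4 mod 97 = 22, hash=40+22 mod 97 = 62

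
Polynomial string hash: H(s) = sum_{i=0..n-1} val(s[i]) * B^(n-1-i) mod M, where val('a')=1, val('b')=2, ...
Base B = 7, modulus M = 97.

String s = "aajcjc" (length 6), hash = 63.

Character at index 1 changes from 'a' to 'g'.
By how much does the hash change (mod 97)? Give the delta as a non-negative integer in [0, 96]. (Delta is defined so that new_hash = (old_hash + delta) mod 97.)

Delta formula: (val(new) - val(old)) * B^(n-1-k) mod M
  val('g') - val('a') = 7 - 1 = 6
  B^(n-1-k) = 7^4 mod 97 = 73
  Delta = 6 * 73 mod 97 = 50

Answer: 50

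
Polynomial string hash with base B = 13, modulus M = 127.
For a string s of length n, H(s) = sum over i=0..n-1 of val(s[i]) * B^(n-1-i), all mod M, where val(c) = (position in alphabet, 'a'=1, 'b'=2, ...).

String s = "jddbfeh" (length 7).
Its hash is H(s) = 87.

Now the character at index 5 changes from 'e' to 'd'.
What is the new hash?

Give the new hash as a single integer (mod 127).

val('e') = 5, val('d') = 4
Position k = 5, exponent = n-1-k = 1
B^1 mod M = 13^1 mod 127 = 13
Delta = (4 - 5) * 13 mod 127 = 114
New hash = (87 + 114) mod 127 = 74

Answer: 74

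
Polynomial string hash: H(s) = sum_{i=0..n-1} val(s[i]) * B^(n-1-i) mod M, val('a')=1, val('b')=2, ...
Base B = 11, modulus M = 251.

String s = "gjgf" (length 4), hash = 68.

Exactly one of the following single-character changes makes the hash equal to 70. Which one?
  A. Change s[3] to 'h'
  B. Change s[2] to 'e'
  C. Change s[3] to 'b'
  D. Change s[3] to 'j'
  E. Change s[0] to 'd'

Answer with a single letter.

Option A: s[3]='f'->'h', delta=(8-6)*11^0 mod 251 = 2, hash=68+2 mod 251 = 70 <-- target
Option B: s[2]='g'->'e', delta=(5-7)*11^1 mod 251 = 229, hash=68+229 mod 251 = 46
Option C: s[3]='f'->'b', delta=(2-6)*11^0 mod 251 = 247, hash=68+247 mod 251 = 64
Option D: s[3]='f'->'j', delta=(10-6)*11^0 mod 251 = 4, hash=68+4 mod 251 = 72
Option E: s[0]='g'->'d', delta=(4-7)*11^3 mod 251 = 23, hash=68+23 mod 251 = 91

Answer: A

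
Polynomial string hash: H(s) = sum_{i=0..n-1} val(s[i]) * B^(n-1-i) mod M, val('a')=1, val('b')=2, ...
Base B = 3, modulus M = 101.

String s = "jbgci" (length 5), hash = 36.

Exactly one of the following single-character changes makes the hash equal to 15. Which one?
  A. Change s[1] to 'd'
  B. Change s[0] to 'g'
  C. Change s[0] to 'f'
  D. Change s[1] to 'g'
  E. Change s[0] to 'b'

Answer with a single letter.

Option A: s[1]='b'->'d', delta=(4-2)*3^3 mod 101 = 54, hash=36+54 mod 101 = 90
Option B: s[0]='j'->'g', delta=(7-10)*3^4 mod 101 = 60, hash=36+60 mod 101 = 96
Option C: s[0]='j'->'f', delta=(6-10)*3^4 mod 101 = 80, hash=36+80 mod 101 = 15 <-- target
Option D: s[1]='b'->'g', delta=(7-2)*3^3 mod 101 = 34, hash=36+34 mod 101 = 70
Option E: s[0]='j'->'b', delta=(2-10)*3^4 mod 101 = 59, hash=36+59 mod 101 = 95

Answer: C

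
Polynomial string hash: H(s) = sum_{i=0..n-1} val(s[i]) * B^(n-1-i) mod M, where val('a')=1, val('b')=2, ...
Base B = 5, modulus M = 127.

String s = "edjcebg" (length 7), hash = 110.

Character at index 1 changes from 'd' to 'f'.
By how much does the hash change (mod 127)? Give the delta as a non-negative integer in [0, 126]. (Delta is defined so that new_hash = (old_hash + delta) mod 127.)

Answer: 27

Derivation:
Delta formula: (val(new) - val(old)) * B^(n-1-k) mod M
  val('f') - val('d') = 6 - 4 = 2
  B^(n-1-k) = 5^5 mod 127 = 77
  Delta = 2 * 77 mod 127 = 27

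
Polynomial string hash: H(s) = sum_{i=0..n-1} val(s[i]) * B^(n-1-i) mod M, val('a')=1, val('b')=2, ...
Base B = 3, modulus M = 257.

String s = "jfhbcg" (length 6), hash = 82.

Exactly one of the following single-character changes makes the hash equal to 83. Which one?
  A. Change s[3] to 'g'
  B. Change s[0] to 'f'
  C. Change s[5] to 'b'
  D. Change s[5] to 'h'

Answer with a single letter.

Answer: D

Derivation:
Option A: s[3]='b'->'g', delta=(7-2)*3^2 mod 257 = 45, hash=82+45 mod 257 = 127
Option B: s[0]='j'->'f', delta=(6-10)*3^5 mod 257 = 56, hash=82+56 mod 257 = 138
Option C: s[5]='g'->'b', delta=(2-7)*3^0 mod 257 = 252, hash=82+252 mod 257 = 77
Option D: s[5]='g'->'h', delta=(8-7)*3^0 mod 257 = 1, hash=82+1 mod 257 = 83 <-- target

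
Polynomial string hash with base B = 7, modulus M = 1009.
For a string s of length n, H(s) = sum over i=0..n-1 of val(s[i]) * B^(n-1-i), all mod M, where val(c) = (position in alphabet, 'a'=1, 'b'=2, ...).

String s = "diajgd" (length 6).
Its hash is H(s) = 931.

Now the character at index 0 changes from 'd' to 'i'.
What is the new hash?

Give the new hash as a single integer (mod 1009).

Answer: 210

Derivation:
val('d') = 4, val('i') = 9
Position k = 0, exponent = n-1-k = 5
B^5 mod M = 7^5 mod 1009 = 663
Delta = (9 - 4) * 663 mod 1009 = 288
New hash = (931 + 288) mod 1009 = 210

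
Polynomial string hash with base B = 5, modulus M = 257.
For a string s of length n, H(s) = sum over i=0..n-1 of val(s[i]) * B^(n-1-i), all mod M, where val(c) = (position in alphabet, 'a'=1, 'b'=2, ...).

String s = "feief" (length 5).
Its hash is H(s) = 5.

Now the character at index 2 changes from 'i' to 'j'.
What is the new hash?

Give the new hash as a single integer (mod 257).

Answer: 30

Derivation:
val('i') = 9, val('j') = 10
Position k = 2, exponent = n-1-k = 2
B^2 mod M = 5^2 mod 257 = 25
Delta = (10 - 9) * 25 mod 257 = 25
New hash = (5 + 25) mod 257 = 30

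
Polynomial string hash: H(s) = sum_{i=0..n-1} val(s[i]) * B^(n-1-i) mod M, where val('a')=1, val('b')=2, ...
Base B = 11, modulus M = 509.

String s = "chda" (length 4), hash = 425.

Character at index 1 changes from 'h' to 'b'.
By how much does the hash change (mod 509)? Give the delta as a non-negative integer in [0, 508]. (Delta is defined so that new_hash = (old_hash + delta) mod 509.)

Delta formula: (val(new) - val(old)) * B^(n-1-k) mod M
  val('b') - val('h') = 2 - 8 = -6
  B^(n-1-k) = 11^2 mod 509 = 121
  Delta = -6 * 121 mod 509 = 292

Answer: 292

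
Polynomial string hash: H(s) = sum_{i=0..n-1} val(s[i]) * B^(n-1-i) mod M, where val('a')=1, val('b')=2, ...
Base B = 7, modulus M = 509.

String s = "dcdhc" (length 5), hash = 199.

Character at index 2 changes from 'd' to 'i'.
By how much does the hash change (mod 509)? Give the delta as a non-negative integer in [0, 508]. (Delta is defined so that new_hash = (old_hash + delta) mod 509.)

Answer: 245

Derivation:
Delta formula: (val(new) - val(old)) * B^(n-1-k) mod M
  val('i') - val('d') = 9 - 4 = 5
  B^(n-1-k) = 7^2 mod 509 = 49
  Delta = 5 * 49 mod 509 = 245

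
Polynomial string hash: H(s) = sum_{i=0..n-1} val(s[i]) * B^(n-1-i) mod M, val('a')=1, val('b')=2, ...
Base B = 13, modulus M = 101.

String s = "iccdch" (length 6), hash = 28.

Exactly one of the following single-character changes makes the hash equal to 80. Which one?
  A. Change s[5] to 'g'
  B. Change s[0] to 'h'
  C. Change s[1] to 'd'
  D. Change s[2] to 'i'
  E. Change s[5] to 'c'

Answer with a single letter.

Option A: s[5]='h'->'g', delta=(7-8)*13^0 mod 101 = 100, hash=28+100 mod 101 = 27
Option B: s[0]='i'->'h', delta=(8-9)*13^5 mod 101 = 84, hash=28+84 mod 101 = 11
Option C: s[1]='c'->'d', delta=(4-3)*13^4 mod 101 = 79, hash=28+79 mod 101 = 6
Option D: s[2]='c'->'i', delta=(9-3)*13^3 mod 101 = 52, hash=28+52 mod 101 = 80 <-- target
Option E: s[5]='h'->'c', delta=(3-8)*13^0 mod 101 = 96, hash=28+96 mod 101 = 23

Answer: D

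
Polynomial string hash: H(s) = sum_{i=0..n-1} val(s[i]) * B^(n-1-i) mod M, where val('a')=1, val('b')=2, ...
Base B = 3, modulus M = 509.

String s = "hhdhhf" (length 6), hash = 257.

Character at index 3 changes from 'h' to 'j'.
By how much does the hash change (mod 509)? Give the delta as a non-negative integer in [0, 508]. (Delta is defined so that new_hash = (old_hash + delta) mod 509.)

Delta formula: (val(new) - val(old)) * B^(n-1-k) mod M
  val('j') - val('h') = 10 - 8 = 2
  B^(n-1-k) = 3^2 mod 509 = 9
  Delta = 2 * 9 mod 509 = 18

Answer: 18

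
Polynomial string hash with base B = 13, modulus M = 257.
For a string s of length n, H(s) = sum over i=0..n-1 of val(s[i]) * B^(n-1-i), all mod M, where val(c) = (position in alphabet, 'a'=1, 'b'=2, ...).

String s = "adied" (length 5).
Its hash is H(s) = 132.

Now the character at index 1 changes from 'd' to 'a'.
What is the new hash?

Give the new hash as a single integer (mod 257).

Answer: 223

Derivation:
val('d') = 4, val('a') = 1
Position k = 1, exponent = n-1-k = 3
B^3 mod M = 13^3 mod 257 = 141
Delta = (1 - 4) * 141 mod 257 = 91
New hash = (132 + 91) mod 257 = 223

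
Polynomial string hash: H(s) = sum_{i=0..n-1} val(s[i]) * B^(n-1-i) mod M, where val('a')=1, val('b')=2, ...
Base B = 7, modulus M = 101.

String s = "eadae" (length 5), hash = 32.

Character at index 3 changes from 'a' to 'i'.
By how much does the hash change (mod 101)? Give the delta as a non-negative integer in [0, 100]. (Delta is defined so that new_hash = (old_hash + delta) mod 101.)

Delta formula: (val(new) - val(old)) * B^(n-1-k) mod M
  val('i') - val('a') = 9 - 1 = 8
  B^(n-1-k) = 7^1 mod 101 = 7
  Delta = 8 * 7 mod 101 = 56

Answer: 56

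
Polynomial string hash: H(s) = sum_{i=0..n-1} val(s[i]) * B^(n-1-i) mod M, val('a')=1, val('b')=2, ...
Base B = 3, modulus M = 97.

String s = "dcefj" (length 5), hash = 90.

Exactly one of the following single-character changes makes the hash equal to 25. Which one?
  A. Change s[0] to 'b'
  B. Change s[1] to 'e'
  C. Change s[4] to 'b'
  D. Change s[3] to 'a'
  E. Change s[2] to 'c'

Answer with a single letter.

Answer: A

Derivation:
Option A: s[0]='d'->'b', delta=(2-4)*3^4 mod 97 = 32, hash=90+32 mod 97 = 25 <-- target
Option B: s[1]='c'->'e', delta=(5-3)*3^3 mod 97 = 54, hash=90+54 mod 97 = 47
Option C: s[4]='j'->'b', delta=(2-10)*3^0 mod 97 = 89, hash=90+89 mod 97 = 82
Option D: s[3]='f'->'a', delta=(1-6)*3^1 mod 97 = 82, hash=90+82 mod 97 = 75
Option E: s[2]='e'->'c', delta=(3-5)*3^2 mod 97 = 79, hash=90+79 mod 97 = 72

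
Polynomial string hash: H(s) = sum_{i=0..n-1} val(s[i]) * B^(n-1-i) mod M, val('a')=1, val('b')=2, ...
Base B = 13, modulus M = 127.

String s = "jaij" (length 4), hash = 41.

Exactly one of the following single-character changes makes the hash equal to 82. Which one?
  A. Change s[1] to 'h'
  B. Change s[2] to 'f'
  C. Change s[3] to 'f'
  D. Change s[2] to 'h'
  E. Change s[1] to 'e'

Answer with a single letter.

Option A: s[1]='a'->'h', delta=(8-1)*13^2 mod 127 = 40, hash=41+40 mod 127 = 81
Option B: s[2]='i'->'f', delta=(6-9)*13^1 mod 127 = 88, hash=41+88 mod 127 = 2
Option C: s[3]='j'->'f', delta=(6-10)*13^0 mod 127 = 123, hash=41+123 mod 127 = 37
Option D: s[2]='i'->'h', delta=(8-9)*13^1 mod 127 = 114, hash=41+114 mod 127 = 28
Option E: s[1]='a'->'e', delta=(5-1)*13^2 mod 127 = 41, hash=41+41 mod 127 = 82 <-- target

Answer: E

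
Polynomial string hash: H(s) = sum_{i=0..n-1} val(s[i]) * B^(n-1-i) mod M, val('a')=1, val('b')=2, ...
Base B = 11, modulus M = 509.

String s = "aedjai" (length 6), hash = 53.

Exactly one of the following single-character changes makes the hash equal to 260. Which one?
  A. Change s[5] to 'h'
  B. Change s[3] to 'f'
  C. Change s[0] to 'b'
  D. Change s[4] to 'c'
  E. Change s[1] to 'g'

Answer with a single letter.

Option A: s[5]='i'->'h', delta=(8-9)*11^0 mod 509 = 508, hash=53+508 mod 509 = 52
Option B: s[3]='j'->'f', delta=(6-10)*11^2 mod 509 = 25, hash=53+25 mod 509 = 78
Option C: s[0]='a'->'b', delta=(2-1)*11^5 mod 509 = 207, hash=53+207 mod 509 = 260 <-- target
Option D: s[4]='a'->'c', delta=(3-1)*11^1 mod 509 = 22, hash=53+22 mod 509 = 75
Option E: s[1]='e'->'g', delta=(7-5)*11^4 mod 509 = 269, hash=53+269 mod 509 = 322

Answer: C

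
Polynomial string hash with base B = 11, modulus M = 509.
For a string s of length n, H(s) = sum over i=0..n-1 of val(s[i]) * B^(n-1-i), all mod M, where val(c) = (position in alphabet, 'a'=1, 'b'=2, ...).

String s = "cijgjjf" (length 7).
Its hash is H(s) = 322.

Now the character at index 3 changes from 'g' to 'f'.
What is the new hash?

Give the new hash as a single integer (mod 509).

Answer: 9

Derivation:
val('g') = 7, val('f') = 6
Position k = 3, exponent = n-1-k = 3
B^3 mod M = 11^3 mod 509 = 313
Delta = (6 - 7) * 313 mod 509 = 196
New hash = (322 + 196) mod 509 = 9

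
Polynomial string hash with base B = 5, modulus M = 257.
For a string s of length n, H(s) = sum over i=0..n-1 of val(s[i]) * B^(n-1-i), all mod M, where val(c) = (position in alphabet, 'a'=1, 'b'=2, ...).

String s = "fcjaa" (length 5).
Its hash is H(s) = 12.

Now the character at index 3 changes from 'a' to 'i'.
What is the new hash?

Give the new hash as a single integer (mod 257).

Answer: 52

Derivation:
val('a') = 1, val('i') = 9
Position k = 3, exponent = n-1-k = 1
B^1 mod M = 5^1 mod 257 = 5
Delta = (9 - 1) * 5 mod 257 = 40
New hash = (12 + 40) mod 257 = 52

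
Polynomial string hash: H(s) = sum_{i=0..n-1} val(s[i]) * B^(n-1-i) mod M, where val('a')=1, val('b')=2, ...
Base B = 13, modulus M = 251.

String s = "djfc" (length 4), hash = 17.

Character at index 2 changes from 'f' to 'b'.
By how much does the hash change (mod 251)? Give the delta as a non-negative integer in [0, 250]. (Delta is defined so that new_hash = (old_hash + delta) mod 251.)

Delta formula: (val(new) - val(old)) * B^(n-1-k) mod M
  val('b') - val('f') = 2 - 6 = -4
  B^(n-1-k) = 13^1 mod 251 = 13
  Delta = -4 * 13 mod 251 = 199

Answer: 199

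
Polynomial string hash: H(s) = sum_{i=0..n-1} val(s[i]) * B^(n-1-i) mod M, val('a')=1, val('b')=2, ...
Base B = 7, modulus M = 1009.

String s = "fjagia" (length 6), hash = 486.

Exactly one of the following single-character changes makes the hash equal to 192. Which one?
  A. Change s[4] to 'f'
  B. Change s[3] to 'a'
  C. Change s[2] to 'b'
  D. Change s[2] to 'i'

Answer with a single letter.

Option A: s[4]='i'->'f', delta=(6-9)*7^1 mod 1009 = 988, hash=486+988 mod 1009 = 465
Option B: s[3]='g'->'a', delta=(1-7)*7^2 mod 1009 = 715, hash=486+715 mod 1009 = 192 <-- target
Option C: s[2]='a'->'b', delta=(2-1)*7^3 mod 1009 = 343, hash=486+343 mod 1009 = 829
Option D: s[2]='a'->'i', delta=(9-1)*7^3 mod 1009 = 726, hash=486+726 mod 1009 = 203

Answer: B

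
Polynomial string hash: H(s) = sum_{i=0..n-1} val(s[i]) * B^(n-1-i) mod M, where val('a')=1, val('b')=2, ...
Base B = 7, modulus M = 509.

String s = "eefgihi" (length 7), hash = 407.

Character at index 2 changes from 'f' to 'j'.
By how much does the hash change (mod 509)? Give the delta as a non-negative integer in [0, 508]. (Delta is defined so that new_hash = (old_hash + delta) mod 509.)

Delta formula: (val(new) - val(old)) * B^(n-1-k) mod M
  val('j') - val('f') = 10 - 6 = 4
  B^(n-1-k) = 7^4 mod 509 = 365
  Delta = 4 * 365 mod 509 = 442

Answer: 442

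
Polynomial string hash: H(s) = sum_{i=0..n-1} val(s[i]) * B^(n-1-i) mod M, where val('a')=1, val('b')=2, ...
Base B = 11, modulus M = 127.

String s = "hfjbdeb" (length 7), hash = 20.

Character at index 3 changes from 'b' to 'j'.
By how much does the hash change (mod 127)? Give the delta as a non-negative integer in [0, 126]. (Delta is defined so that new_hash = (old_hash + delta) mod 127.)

Delta formula: (val(new) - val(old)) * B^(n-1-k) mod M
  val('j') - val('b') = 10 - 2 = 8
  B^(n-1-k) = 11^3 mod 127 = 61
  Delta = 8 * 61 mod 127 = 107

Answer: 107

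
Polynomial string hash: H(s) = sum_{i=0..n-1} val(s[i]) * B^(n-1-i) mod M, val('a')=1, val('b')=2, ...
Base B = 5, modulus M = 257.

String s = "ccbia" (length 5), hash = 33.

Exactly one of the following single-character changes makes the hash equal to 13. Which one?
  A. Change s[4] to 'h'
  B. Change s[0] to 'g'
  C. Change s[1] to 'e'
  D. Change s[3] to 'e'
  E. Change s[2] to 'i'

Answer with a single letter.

Option A: s[4]='a'->'h', delta=(8-1)*5^0 mod 257 = 7, hash=33+7 mod 257 = 40
Option B: s[0]='c'->'g', delta=(7-3)*5^4 mod 257 = 187, hash=33+187 mod 257 = 220
Option C: s[1]='c'->'e', delta=(5-3)*5^3 mod 257 = 250, hash=33+250 mod 257 = 26
Option D: s[3]='i'->'e', delta=(5-9)*5^1 mod 257 = 237, hash=33+237 mod 257 = 13 <-- target
Option E: s[2]='b'->'i', delta=(9-2)*5^2 mod 257 = 175, hash=33+175 mod 257 = 208

Answer: D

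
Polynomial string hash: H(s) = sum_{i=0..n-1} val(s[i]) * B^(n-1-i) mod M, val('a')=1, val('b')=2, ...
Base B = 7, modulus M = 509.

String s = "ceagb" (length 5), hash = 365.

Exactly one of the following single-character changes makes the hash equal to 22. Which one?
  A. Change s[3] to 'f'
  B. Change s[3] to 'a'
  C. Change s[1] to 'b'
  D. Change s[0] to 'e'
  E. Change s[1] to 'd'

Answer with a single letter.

Answer: E

Derivation:
Option A: s[3]='g'->'f', delta=(6-7)*7^1 mod 509 = 502, hash=365+502 mod 509 = 358
Option B: s[3]='g'->'a', delta=(1-7)*7^1 mod 509 = 467, hash=365+467 mod 509 = 323
Option C: s[1]='e'->'b', delta=(2-5)*7^3 mod 509 = 498, hash=365+498 mod 509 = 354
Option D: s[0]='c'->'e', delta=(5-3)*7^4 mod 509 = 221, hash=365+221 mod 509 = 77
Option E: s[1]='e'->'d', delta=(4-5)*7^3 mod 509 = 166, hash=365+166 mod 509 = 22 <-- target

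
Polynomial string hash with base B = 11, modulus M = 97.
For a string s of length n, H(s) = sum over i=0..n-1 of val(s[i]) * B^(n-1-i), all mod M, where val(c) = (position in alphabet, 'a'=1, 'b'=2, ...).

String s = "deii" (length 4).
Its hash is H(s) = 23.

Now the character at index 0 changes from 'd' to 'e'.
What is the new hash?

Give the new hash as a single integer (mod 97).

val('d') = 4, val('e') = 5
Position k = 0, exponent = n-1-k = 3
B^3 mod M = 11^3 mod 97 = 70
Delta = (5 - 4) * 70 mod 97 = 70
New hash = (23 + 70) mod 97 = 93

Answer: 93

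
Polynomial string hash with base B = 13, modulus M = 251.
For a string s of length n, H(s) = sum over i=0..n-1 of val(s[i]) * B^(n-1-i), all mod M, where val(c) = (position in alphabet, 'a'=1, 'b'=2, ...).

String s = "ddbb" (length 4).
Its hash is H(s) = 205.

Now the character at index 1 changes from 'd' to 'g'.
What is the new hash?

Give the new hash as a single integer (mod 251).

Answer: 210

Derivation:
val('d') = 4, val('g') = 7
Position k = 1, exponent = n-1-k = 2
B^2 mod M = 13^2 mod 251 = 169
Delta = (7 - 4) * 169 mod 251 = 5
New hash = (205 + 5) mod 251 = 210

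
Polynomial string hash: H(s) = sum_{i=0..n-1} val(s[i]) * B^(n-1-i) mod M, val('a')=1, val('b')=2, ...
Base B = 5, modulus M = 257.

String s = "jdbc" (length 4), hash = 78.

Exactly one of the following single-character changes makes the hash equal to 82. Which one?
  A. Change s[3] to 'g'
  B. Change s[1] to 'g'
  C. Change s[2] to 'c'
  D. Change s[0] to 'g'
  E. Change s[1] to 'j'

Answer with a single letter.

Option A: s[3]='c'->'g', delta=(7-3)*5^0 mod 257 = 4, hash=78+4 mod 257 = 82 <-- target
Option B: s[1]='d'->'g', delta=(7-4)*5^2 mod 257 = 75, hash=78+75 mod 257 = 153
Option C: s[2]='b'->'c', delta=(3-2)*5^1 mod 257 = 5, hash=78+5 mod 257 = 83
Option D: s[0]='j'->'g', delta=(7-10)*5^3 mod 257 = 139, hash=78+139 mod 257 = 217
Option E: s[1]='d'->'j', delta=(10-4)*5^2 mod 257 = 150, hash=78+150 mod 257 = 228

Answer: A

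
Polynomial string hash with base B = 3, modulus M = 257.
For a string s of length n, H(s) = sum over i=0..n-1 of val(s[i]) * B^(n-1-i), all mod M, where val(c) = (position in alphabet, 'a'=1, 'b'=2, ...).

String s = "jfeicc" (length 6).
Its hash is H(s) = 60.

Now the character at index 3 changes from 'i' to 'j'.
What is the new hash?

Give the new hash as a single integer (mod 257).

val('i') = 9, val('j') = 10
Position k = 3, exponent = n-1-k = 2
B^2 mod M = 3^2 mod 257 = 9
Delta = (10 - 9) * 9 mod 257 = 9
New hash = (60 + 9) mod 257 = 69

Answer: 69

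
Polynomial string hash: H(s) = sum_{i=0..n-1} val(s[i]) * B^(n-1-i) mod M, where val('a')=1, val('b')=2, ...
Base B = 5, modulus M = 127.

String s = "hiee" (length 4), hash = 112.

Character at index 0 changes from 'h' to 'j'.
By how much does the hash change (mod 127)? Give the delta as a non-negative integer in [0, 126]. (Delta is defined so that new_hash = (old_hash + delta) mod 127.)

Delta formula: (val(new) - val(old)) * B^(n-1-k) mod M
  val('j') - val('h') = 10 - 8 = 2
  B^(n-1-k) = 5^3 mod 127 = 125
  Delta = 2 * 125 mod 127 = 123

Answer: 123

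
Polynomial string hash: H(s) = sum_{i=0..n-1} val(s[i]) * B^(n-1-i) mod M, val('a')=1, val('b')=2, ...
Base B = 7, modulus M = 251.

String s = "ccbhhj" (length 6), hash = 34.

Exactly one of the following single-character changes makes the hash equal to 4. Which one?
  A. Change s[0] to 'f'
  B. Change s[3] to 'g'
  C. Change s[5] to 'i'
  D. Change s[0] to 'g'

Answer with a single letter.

Option A: s[0]='c'->'f', delta=(6-3)*7^5 mod 251 = 221, hash=34+221 mod 251 = 4 <-- target
Option B: s[3]='h'->'g', delta=(7-8)*7^2 mod 251 = 202, hash=34+202 mod 251 = 236
Option C: s[5]='j'->'i', delta=(9-10)*7^0 mod 251 = 250, hash=34+250 mod 251 = 33
Option D: s[0]='c'->'g', delta=(7-3)*7^5 mod 251 = 211, hash=34+211 mod 251 = 245

Answer: A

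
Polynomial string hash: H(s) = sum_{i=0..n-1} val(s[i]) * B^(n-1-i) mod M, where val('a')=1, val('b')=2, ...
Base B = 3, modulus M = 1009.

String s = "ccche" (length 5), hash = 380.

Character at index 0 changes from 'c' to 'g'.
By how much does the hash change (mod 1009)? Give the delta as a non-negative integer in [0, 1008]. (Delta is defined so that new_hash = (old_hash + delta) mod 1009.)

Delta formula: (val(new) - val(old)) * B^(n-1-k) mod M
  val('g') - val('c') = 7 - 3 = 4
  B^(n-1-k) = 3^4 mod 1009 = 81
  Delta = 4 * 81 mod 1009 = 324

Answer: 324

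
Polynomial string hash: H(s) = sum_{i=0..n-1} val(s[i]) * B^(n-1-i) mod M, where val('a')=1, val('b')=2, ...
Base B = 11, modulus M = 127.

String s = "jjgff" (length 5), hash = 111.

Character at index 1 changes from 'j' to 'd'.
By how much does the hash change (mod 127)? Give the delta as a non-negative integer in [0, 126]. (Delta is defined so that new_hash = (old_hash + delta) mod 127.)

Answer: 15

Derivation:
Delta formula: (val(new) - val(old)) * B^(n-1-k) mod M
  val('d') - val('j') = 4 - 10 = -6
  B^(n-1-k) = 11^3 mod 127 = 61
  Delta = -6 * 61 mod 127 = 15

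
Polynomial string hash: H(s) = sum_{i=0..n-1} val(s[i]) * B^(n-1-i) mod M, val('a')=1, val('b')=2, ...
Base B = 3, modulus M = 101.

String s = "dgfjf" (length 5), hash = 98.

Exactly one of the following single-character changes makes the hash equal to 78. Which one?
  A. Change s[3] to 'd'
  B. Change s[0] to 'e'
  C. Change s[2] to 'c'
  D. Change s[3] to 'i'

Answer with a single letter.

Option A: s[3]='j'->'d', delta=(4-10)*3^1 mod 101 = 83, hash=98+83 mod 101 = 80
Option B: s[0]='d'->'e', delta=(5-4)*3^4 mod 101 = 81, hash=98+81 mod 101 = 78 <-- target
Option C: s[2]='f'->'c', delta=(3-6)*3^2 mod 101 = 74, hash=98+74 mod 101 = 71
Option D: s[3]='j'->'i', delta=(9-10)*3^1 mod 101 = 98, hash=98+98 mod 101 = 95

Answer: B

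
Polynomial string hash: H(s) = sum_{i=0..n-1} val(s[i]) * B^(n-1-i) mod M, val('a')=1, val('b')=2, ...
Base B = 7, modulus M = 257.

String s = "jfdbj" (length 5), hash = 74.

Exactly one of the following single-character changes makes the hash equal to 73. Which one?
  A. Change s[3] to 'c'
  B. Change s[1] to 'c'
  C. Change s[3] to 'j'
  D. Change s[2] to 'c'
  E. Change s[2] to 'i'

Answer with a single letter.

Answer: B

Derivation:
Option A: s[3]='b'->'c', delta=(3-2)*7^1 mod 257 = 7, hash=74+7 mod 257 = 81
Option B: s[1]='f'->'c', delta=(3-6)*7^3 mod 257 = 256, hash=74+256 mod 257 = 73 <-- target
Option C: s[3]='b'->'j', delta=(10-2)*7^1 mod 257 = 56, hash=74+56 mod 257 = 130
Option D: s[2]='d'->'c', delta=(3-4)*7^2 mod 257 = 208, hash=74+208 mod 257 = 25
Option E: s[2]='d'->'i', delta=(9-4)*7^2 mod 257 = 245, hash=74+245 mod 257 = 62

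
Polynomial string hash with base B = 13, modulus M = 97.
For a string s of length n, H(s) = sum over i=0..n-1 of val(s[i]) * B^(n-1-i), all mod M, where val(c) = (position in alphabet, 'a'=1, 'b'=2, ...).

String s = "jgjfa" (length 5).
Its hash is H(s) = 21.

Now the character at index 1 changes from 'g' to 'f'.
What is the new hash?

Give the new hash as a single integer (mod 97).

val('g') = 7, val('f') = 6
Position k = 1, exponent = n-1-k = 3
B^3 mod M = 13^3 mod 97 = 63
Delta = (6 - 7) * 63 mod 97 = 34
New hash = (21 + 34) mod 97 = 55

Answer: 55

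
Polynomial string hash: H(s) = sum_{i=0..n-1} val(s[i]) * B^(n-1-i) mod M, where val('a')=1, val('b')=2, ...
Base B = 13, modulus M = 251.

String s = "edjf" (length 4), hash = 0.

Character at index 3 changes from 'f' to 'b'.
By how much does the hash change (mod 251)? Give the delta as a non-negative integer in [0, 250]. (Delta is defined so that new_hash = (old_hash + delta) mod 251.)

Delta formula: (val(new) - val(old)) * B^(n-1-k) mod M
  val('b') - val('f') = 2 - 6 = -4
  B^(n-1-k) = 13^0 mod 251 = 1
  Delta = -4 * 1 mod 251 = 247

Answer: 247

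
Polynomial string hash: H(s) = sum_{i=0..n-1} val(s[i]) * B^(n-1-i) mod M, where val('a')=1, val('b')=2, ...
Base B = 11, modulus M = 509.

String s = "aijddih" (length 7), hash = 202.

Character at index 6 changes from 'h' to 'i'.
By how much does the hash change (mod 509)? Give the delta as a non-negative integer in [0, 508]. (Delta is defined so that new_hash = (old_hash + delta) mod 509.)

Answer: 1

Derivation:
Delta formula: (val(new) - val(old)) * B^(n-1-k) mod M
  val('i') - val('h') = 9 - 8 = 1
  B^(n-1-k) = 11^0 mod 509 = 1
  Delta = 1 * 1 mod 509 = 1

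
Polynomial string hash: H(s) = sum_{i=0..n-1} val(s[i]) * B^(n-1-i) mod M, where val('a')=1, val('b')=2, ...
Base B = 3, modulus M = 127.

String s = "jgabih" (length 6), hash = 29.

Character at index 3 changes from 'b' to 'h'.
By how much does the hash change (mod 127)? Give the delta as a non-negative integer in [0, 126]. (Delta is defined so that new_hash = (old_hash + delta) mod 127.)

Answer: 54

Derivation:
Delta formula: (val(new) - val(old)) * B^(n-1-k) mod M
  val('h') - val('b') = 8 - 2 = 6
  B^(n-1-k) = 3^2 mod 127 = 9
  Delta = 6 * 9 mod 127 = 54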